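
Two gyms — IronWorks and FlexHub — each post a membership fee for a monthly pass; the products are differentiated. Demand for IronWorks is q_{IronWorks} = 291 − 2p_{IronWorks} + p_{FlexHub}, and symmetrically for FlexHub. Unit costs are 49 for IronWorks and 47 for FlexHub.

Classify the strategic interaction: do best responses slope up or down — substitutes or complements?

strategic complements

IronWorks's profit: π = (p_{IronWorks} − 49)(291 − 2p_{IronWorks} + p_{FlexHub}).
∂π/∂p_{IronWorks} = 389 − 4p_{IronWorks} + p_{FlexHub} = 0 ⇒ p_{IronWorks} = 97.25 + 0.25p_{FlexHub}.
The best-response slope dp_{IronWorks}/dp_{FlexHub} = 0.25 > 0: the reaction function is upward-sloping, so the choices are strategic complements.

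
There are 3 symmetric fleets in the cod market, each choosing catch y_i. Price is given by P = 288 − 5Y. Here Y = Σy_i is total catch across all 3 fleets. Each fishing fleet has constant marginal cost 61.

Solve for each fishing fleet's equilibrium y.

11.35

A representative fishing fleet's profit is π_i = y_i(288 − 5Y) − 61y_i, with Y = y_i + Σ_{j≠i} y_j.
First-order condition: 227 − 10y_i − 5Σ_{j≠i} y_j = 0.
In a symmetric equilibrium every fishing fleet chooses the same y, so Σ_{j≠i} y_j = 2y. The condition becomes 227 − 20y = 0, giving y = 227/20 = 11.35.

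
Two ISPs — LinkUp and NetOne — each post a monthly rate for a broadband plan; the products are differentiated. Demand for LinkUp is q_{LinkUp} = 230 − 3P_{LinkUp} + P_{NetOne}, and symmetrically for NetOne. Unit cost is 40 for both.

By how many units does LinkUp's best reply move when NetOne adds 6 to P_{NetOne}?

1

LinkUp's profit: π = (P_{LinkUp} − 40)(230 − 3P_{LinkUp} + P_{NetOne}).
∂π/∂P_{LinkUp} = 350 − 6P_{LinkUp} + P_{NetOne} = 0 ⇒ P_{LinkUp} = 175/3 + (1/6)P_{NetOne}.
The reaction-function slope is 1/6, so a 6-unit rise in P_{NetOne} moves P_{LinkUp} by 1/6 × 6 = 1. LinkUp's best response rises — the actions are strategic complements.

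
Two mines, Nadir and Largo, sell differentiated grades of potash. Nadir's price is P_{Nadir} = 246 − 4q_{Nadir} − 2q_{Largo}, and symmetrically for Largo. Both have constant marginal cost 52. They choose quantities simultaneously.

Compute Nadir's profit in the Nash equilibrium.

Mine Nadir's profit: π = q_{Nadir}(246 − 4q_{Nadir} − 2q_{Largo}) − 52q_{Nadir}.
∂π/∂q_{Nadir} = 194 − 8q_{Nadir} − 2q_{Largo} = 0 ⇒ q_{Nadir} = 24.25 − 0.25q_{Largo}.
The game is symmetric, so in equilibrium q_{Largo} = q_{Nadir}: the reaction function gives 1.25q_{Nadir} = 24.25, hence q_{Nadir} = 19.4.
P_{Nadir} = 246 − 4·19.4 − 2·19.4 = 129.6.
Profit = (129.6 − 52)·19.4 = 1505.44.

1505.44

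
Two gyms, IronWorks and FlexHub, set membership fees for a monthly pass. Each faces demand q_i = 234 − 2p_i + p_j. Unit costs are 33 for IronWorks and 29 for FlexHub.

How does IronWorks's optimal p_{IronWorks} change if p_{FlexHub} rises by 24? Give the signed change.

IronWorks's profit: π = (p_{IronWorks} − 33)(234 − 2p_{IronWorks} + p_{FlexHub}).
∂π/∂p_{IronWorks} = 300 − 4p_{IronWorks} + p_{FlexHub} = 0 ⇒ p_{IronWorks} = 75 + 0.25p_{FlexHub}.
The reaction-function slope is 0.25, so a 24-unit rise in p_{FlexHub} moves p_{IronWorks} by 0.25 × 24 = 6. IronWorks's best response rises — the actions are strategic complements.

6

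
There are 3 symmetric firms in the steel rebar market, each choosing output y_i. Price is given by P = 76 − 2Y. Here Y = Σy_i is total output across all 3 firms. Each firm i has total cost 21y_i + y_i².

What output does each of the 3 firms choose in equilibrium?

A representative firm's profit is π_i = y_i(76 − 2Y) − 21y_i − y_i², with Y = y_i + Σ_{j≠i} y_j.
First-order condition: 55 − 6y_i − 2Σ_{j≠i} y_j = 0.
Imposing symmetry (y_j = y for all j) turns Σ_{j≠i} y_j into 2y, so 55 = 10y and y = 5.5.

5.5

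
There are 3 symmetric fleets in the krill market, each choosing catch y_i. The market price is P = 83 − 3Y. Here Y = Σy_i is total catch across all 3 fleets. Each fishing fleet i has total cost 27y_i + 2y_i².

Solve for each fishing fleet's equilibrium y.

A representative fishing fleet's profit is π_i = y_i(83 − 3Y) − 27y_i − 2y_i², with Y = y_i + Σ_{j≠i} y_j.
First-order condition: 56 − 10y_i − 3Σ_{j≠i} y_j = 0.
Imposing symmetry (y_j = y for all j) turns Σ_{j≠i} y_j into 2y, so 56 = 16y and y = 3.5.

3.5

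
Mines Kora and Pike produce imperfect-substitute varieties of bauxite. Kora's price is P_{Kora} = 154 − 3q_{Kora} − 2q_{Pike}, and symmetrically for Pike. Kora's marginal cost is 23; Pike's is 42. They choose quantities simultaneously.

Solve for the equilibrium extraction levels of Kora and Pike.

17.5625, 12.8125

Mine Kora's profit: π = q_{Kora}(154 − 3q_{Kora} − 2q_{Pike}) − 23q_{Kora}.
∂π/∂q_{Kora} = 131 − 6q_{Kora} − 2q_{Pike} = 0 ⇒ q_{Kora} = 131/6 − (1/3)q_{Pike}.
Similarly q_{Pike} = 56/3 − (1/3)q_{Kora}.
Solving the two reaction functions simultaneously: (1 − (−1/3)(−1/3))q_{Kora} = 131/6 − (1/3)·(56/3), so (8/9)q_{Kora} = 281/18 and q_{Kora} = 17.5625.
Then q_{Pike} = 56/3 − (1/3)·17.5625 = 12.8125.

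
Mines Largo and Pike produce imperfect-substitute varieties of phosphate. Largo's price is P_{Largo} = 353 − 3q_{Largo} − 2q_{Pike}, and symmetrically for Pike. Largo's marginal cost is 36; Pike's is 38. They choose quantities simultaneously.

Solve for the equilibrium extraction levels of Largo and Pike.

39.75, 39.25

Mine Largo's profit: π = q_{Largo}(353 − 3q_{Largo} − 2q_{Pike}) − 36q_{Largo}.
∂π/∂q_{Largo} = 317 − 6q_{Largo} − 2q_{Pike} = 0 ⇒ q_{Largo} = 317/6 − (1/3)q_{Pike}.
Similarly q_{Pike} = 52.5 − (1/3)q_{Largo}.
Plugging q_{Pike} into Largo's best response: q_{Largo} = 317/6 − (1/3)(52.5 − (1/3)q_{Largo}) ⇒ (8/9)q_{Largo} = 106/3, so q_{Largo} = 39.75.
Then q_{Pike} = 52.5 − (1/3)·39.75 = 39.25.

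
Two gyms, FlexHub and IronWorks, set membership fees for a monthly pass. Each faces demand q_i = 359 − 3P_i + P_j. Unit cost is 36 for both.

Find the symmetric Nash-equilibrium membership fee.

93.4

FlexHub's profit: π = (P_{FlexHub} − 36)(359 − 3P_{FlexHub} + P_{IronWorks}).
∂π/∂P_{FlexHub} = 467 − 6P_{FlexHub} + P_{IronWorks} = 0 ⇒ P_{FlexHub} = 467/6 + (1/6)P_{IronWorks}.
By symmetry P_{IronWorks} = P_{FlexHub}; substituting into the reaction function, (5/6)P_{FlexHub} = 467/6 and P_{FlexHub} = 93.4.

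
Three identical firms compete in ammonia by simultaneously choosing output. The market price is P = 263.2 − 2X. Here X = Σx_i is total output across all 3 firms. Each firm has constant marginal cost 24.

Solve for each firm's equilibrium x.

A representative firm's profit is π_i = x_i(263.2 − 2X) − 24x_i, with X = x_i + Σ_{j≠i} x_j.
First-order condition: 239.2 − 4x_i − 2Σ_{j≠i} x_j = 0.
In a symmetric equilibrium every firm chooses the same x, so Σ_{j≠i} x_j = 2x. The condition becomes 239.2 − 8x = 0, giving x = 239.2/8 = 29.9.

29.9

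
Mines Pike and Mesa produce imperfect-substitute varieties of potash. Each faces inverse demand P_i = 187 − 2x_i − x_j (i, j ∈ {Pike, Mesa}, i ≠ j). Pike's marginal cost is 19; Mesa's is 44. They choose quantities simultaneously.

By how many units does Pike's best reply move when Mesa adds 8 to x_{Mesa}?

Mine Pike's profit: π = x_{Pike}(187 − 2x_{Pike} − x_{Mesa}) − 19x_{Pike}.
∂π/∂x_{Pike} = 168 − 4x_{Pike} − x_{Mesa} = 0 ⇒ x_{Pike} = 42 − 0.25x_{Mesa}.
The reaction-function slope is −0.25, so an 8-unit rise in x_{Mesa} moves x_{Pike} by −0.25 × 8 = −2. Pike's best response falls — the actions are strategic substitutes.

-2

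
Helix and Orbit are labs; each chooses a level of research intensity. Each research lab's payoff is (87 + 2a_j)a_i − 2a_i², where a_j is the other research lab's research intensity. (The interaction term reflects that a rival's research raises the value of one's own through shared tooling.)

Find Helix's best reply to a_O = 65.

54.25

Helix's payoff is (87 + 2a_O)a_H − 2a_H².
∂π/∂a_H = 87 + 2a_O − 4a_H = 0, so a_H = 21.75 + 0.5a_O.
At a_O = 65: a_H = 21.75 + 0.5·65 = 54.25.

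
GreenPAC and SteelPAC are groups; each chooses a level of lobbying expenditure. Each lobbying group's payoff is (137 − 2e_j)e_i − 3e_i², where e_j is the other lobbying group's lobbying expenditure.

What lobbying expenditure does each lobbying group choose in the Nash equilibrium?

17.125

GreenPAC's payoff is (137 − 2e_S)e_G − 3e_G².
∂π/∂e_G = 137 − 2e_S − 6e_G = 0, so e_G = 137/6 − (1/3)e_S.
Setting e_G = e_S in the reaction function: e_G = 137/6 − (1/3)e_G, so e_G = (137/6) / (4/3) = 17.125.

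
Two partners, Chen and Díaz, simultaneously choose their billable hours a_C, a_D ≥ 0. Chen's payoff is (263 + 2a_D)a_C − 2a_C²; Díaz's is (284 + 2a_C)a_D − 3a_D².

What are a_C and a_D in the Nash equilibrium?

Expanding Chen's payoff: 263a_C + 2a_Da_C − 2a_C².
∂π/∂a_C = 263 + 2a_D − 4a_C = 0, so a_C = 65.75 + 0.5a_D.
Likewise for Díaz: a_D = 142/3 + (1/3)a_C.
Solving the two reaction functions simultaneously: (1 − (0.5)(1/3))a_C = 65.75 + 0.5·(142/3), so (5/6)a_C = 1073/12 and a_C = 107.3.
Then a_D = 142/3 + (1/3)·107.3 = 83.1.

107.3, 83.1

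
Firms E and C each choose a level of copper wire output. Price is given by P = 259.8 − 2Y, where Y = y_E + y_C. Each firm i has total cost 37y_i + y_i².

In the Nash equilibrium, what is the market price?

148.4

Firm E's profit: π = y_E(259.8 − 2(y_E + y_C)) − 37y_E − y_E².
∂π/∂y_E = 222.8 − 6y_E − 2y_C = 0, so y_E = 557/15 − (1/3)y_C.
By symmetry y_C = y_E; substituting into the reaction function, (4/3)y_E = 557/15 and y_E = 27.85.
Equilibrium price: P = 259.8 − 2·55.7 = 148.4.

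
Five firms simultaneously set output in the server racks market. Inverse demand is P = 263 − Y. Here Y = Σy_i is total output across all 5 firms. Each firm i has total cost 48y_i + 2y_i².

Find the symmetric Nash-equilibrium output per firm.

A representative firm's profit is π_i = y_i(263 − Y) − 48y_i − 2y_i², with Y = y_i + Σ_{j≠i} y_j.
First-order condition: 215 − 6y_i − Σ_{j≠i} y_j = 0.
Imposing symmetry (y_j = y for all j) turns Σ_{j≠i} y_j into 4y, so 215 = 10y and y = 21.5.

21.5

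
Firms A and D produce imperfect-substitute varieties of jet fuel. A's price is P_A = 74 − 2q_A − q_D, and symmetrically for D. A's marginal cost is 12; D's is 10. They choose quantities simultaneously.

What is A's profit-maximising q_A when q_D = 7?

13.75

Firm A's profit: π = q_A(74 − 2q_A − q_D) − 12q_A.
∂π/∂q_A = 62 − 4q_A − q_D = 0 ⇒ q_A = 15.5 − 0.25q_D.
At q_D = 7: q_A = 15.5 − 0.25·7 = 13.75.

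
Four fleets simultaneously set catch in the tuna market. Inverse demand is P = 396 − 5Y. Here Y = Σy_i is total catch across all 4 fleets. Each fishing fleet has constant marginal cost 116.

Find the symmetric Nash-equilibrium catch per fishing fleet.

A representative fishing fleet's profit is π_i = y_i(396 − 5Y) − 116y_i, with Y = y_i + Σ_{j≠i} y_j.
First-order condition: 280 − 10y_i − 5Σ_{j≠i} y_j = 0.
In a symmetric equilibrium every fishing fleet chooses the same y, so Σ_{j≠i} y_j = 3y. The condition becomes 280 − 25y = 0, giving y = 280/25 = 11.2.

11.2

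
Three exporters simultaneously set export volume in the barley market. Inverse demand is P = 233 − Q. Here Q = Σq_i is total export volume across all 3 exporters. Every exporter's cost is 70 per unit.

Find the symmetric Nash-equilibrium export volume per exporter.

A representative exporter's profit is π_i = q_i(233 − Q) − 70q_i, with Q = q_i + Σ_{j≠i} q_j.
First-order condition: 163 − 2q_i − Σ_{j≠i} q_j = 0.
With identical exporters, set every q_j = q: then 163 − 2q − 2q = 0, i.e. q = 163/4 = 40.75.

40.75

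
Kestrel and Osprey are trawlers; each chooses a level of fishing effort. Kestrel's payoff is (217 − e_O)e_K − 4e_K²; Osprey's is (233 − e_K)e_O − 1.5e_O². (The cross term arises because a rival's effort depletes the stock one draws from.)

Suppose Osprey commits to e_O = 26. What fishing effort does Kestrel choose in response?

Expanding Kestrel's payoff: 217e_K − e_Oe_K − 4e_K².
∂π/∂e_K = 217 − e_O − 8e_K = 0, so e_K = 27.125 − 0.125e_O.
At e_O = 26: e_K = 27.125 − 0.125·26 = 23.875.

23.875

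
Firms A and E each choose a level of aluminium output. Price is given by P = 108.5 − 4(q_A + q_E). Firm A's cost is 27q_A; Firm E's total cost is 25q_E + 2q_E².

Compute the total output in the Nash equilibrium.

12.325

Firm A's profit: π = q_A(108.5 − 4(q_A + q_E)) − 27q_A.
∂π/∂q_A = 81.5 − 8q_A − 4q_E = 0, so q_A = 10.1875 − 0.5q_E.
For E: ∂π/∂q_E = 83.5 − 12q_E − 4q_A = 0 ⇒ q_E = 167/24 − (1/3)q_A.
Plugging q_E into A's best response: q_A = 10.1875 − 0.5(167/24 − (1/3)q_A) ⇒ (5/6)q_A = 161/24, so q_A = 8.05.
Then q_E = 167/24 − (1/3)·8.05 = 4.275.
Total output: 8.05 + 4.275 = 12.325.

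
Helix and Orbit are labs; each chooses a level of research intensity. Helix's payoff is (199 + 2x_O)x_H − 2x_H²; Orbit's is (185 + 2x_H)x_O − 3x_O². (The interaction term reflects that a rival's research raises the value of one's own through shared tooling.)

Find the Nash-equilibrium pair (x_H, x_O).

Expanding Helix's payoff: 199x_H + 2x_Ox_H − 2x_H².
∂π/∂x_H = 199 + 2x_O − 4x_H = 0, so x_H = 49.75 + 0.5x_O.
Likewise for Orbit: x_O = 185/6 + (1/3)x_H.
Plugging x_O into Helix's best response: x_H = 49.75 + 0.5(185/6 + (1/3)x_H) ⇒ (5/6)x_H = 391/6, so x_H = 78.2.
Then x_O = 185/6 + (1/3)·78.2 = 56.9.

78.2, 56.9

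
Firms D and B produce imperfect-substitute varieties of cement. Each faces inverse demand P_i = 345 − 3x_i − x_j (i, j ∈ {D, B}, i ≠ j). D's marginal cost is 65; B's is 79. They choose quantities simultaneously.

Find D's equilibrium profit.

Firm D's profit: π = x_D(345 − 3x_D − x_B) − 65x_D.
∂π/∂x_D = 280 − 6x_D − x_B = 0 ⇒ x_D = 140/3 − (1/6)x_B.
Similarly x_B = 133/3 − (1/6)x_D.
Substituting the second reaction function into the first: x_D = 140/3 − (1/6)(133/3 − (1/6)x_D), which gives (35/36)x_D = 707/18 ⇒ x_D = 40.4.
Then x_B = 133/3 − (1/6)·40.4 = 37.6.
P_D = 345 − 3·40.4 − 37.6 = 186.2.
Profit = (186.2 − 65)·40.4 = 4896.48.

4896.48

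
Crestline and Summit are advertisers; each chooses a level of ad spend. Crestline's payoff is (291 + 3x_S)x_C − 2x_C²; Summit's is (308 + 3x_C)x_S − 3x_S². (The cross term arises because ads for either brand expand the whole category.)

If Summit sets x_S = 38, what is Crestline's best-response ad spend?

Expanding Crestline's payoff: 291x_C + 3x_Sx_C − 2x_C².
∂π/∂x_C = 291 + 3x_S − 4x_C = 0, so x_C = 72.75 + 0.75x_S.
At x_S = 38: x_C = 72.75 + 0.75·38 = 101.25.

101.25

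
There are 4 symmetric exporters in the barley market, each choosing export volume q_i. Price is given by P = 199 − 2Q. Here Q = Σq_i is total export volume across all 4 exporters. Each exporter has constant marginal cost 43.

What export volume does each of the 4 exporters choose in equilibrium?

A representative exporter's profit is π_i = q_i(199 − 2Q) − 43q_i, with Q = q_i + Σ_{j≠i} q_j.
First-order condition: 156 − 4q_i − 2Σ_{j≠i} q_j = 0.
Imposing symmetry (q_j = q for all j) turns Σ_{j≠i} q_j into 3q, so 156 = 10q and q = 15.6.

15.6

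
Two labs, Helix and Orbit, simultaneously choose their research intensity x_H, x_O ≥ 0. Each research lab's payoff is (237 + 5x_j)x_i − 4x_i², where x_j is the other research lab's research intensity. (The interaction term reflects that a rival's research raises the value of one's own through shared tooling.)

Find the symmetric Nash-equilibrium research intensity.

Helix's payoff is (237 + 5x_O)x_H − 4x_H².
∂π/∂x_H = 237 + 5x_O − 8x_H = 0, so x_H = 29.625 + 0.625x_O.
The game is symmetric, so in equilibrium x_O = x_H: the reaction function gives 0.375x_H = 29.625, hence x_H = 79.

79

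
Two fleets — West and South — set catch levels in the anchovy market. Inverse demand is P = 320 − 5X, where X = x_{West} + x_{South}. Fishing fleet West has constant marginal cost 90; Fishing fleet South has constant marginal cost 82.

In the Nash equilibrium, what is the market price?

Fishing fleet West's profit: π = x_{West}(320 − 5(x_{West} + x_{South})) − 90x_{West}.
∂π/∂x_{West} = 230 − 10x_{West} − 5x_{South} = 0, so x_{West} = 23 − 0.5x_{South}.
By the same steps for South: x_{South} = 23.8 − 0.5x_{West}.
Solving the two reaction functions simultaneously: (1 − (−0.5)(−0.5))x_{West} = 23 − 0.5·23.8, so 0.75x_{West} = 11.1 and x_{West} = 14.8.
Then x_{South} = 23.8 − 0.5·14.8 = 16.4.
Equilibrium price: P = 320 − 5·31.2 = 164.

164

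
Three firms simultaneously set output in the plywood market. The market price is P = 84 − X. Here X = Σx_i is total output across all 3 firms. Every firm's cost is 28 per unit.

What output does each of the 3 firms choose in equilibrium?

14

A representative firm's profit is π_i = x_i(84 − X) − 28x_i, with X = x_i + Σ_{j≠i} x_j.
First-order condition: 56 − 2x_i − Σ_{j≠i} x_j = 0.
With identical firms, set every x_j = x: then 56 − 2x − 2x = 0, i.e. x = 56/4 = 14.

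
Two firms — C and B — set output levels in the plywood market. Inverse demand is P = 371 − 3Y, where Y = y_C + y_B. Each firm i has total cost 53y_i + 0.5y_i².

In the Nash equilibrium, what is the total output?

63.6

Firm C's profit: π = y_C(371 − 3(y_C + y_B)) − 53y_C − 0.5y_C².
∂π/∂y_C = 318 − 7y_C − 3y_B = 0, so y_C = 318/7 − (3/7)y_B.
The game is symmetric, so in equilibrium y_B = y_C: the reaction function gives (10/7)y_C = 318/7, hence y_C = 31.8.
Total output: 31.8 + 31.8 = 63.6.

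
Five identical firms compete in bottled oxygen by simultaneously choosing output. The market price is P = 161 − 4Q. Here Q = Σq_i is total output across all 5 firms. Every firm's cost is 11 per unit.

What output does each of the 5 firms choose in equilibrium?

A representative firm's profit is π_i = q_i(161 − 4Q) − 11q_i, with Q = q_i + Σ_{j≠i} q_j.
First-order condition: 150 − 8q_i − 4Σ_{j≠i} q_j = 0.
In a symmetric equilibrium every firm chooses the same q, so Σ_{j≠i} q_j = 4q. The condition becomes 150 − 24q = 0, giving q = 150/24 = 6.25.

6.25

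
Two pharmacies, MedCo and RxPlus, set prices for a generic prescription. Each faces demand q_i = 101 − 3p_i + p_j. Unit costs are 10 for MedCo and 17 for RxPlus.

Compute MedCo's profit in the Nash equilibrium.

MedCo's profit: π = (p_{MedCo} − 10)(101 − 3p_{MedCo} + p_{RxPlus}).
∂π/∂p_{MedCo} = 131 − 6p_{MedCo} + p_{RxPlus} = 0 ⇒ p_{MedCo} = 131/6 + (1/6)p_{RxPlus}.
Similarly p_{RxPlus} = 76/3 + (1/6)p_{MedCo}.
Solving the two reaction functions simultaneously: (1 − (1/6)(1/6))p_{MedCo} = 131/6 + (1/6)·(76/3), so (35/36)p_{MedCo} = 469/18 and p_{MedCo} = 26.8.
Then p_{RxPlus} = 76/3 + (1/6)·26.8 = 29.8.
q_{MedCo} = 101 − 3·26.8 + 29.8 = 50.4.
Profit = (26.8 − 10)·50.4 = 846.72.

846.72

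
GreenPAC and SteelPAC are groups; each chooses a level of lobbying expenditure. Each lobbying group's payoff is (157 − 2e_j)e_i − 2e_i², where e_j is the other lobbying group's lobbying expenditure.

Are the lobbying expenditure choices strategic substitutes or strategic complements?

strategic substitutes

GreenPAC's payoff is (157 − 2e_S)e_G − 2e_G².
∂π/∂e_G = 157 − 2e_S − 4e_G = 0, so e_G = 39.25 − 0.5e_S.
The best-response slope de_G/de_S = −0.5 < 0: the reaction function is downward-sloping, so the choices are strategic substitutes.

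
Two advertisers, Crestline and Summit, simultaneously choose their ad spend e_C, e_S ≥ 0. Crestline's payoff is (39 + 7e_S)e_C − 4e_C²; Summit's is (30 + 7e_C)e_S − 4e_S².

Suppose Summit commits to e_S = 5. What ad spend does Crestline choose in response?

Expanding Crestline's payoff: 39e_C + 7e_Se_C − 4e_C².
∂π/∂e_C = 39 + 7e_S − 8e_C = 0, so e_C = 4.875 + 0.875e_S.
At e_S = 5: e_C = 4.875 + 0.875·5 = 9.25.

9.25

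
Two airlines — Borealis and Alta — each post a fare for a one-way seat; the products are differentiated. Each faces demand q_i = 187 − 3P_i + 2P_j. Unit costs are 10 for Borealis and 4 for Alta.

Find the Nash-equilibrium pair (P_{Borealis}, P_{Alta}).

53.125, 50.875

Borealis's profit: π = (P_{Borealis} − 10)(187 − 3P_{Borealis} + 2P_{Alta}).
∂π/∂P_{Borealis} = 217 − 6P_{Borealis} + 2P_{Alta} = 0 ⇒ P_{Borealis} = 217/6 + (1/3)P_{Alta}.
Similarly P_{Alta} = 199/6 + (1/3)P_{Borealis}.
Solving the two reaction functions simultaneously: (1 − (1/3)(1/3))P_{Borealis} = 217/6 + (1/3)·(199/6), so (8/9)P_{Borealis} = 425/9 and P_{Borealis} = 53.125.
Then P_{Alta} = 199/6 + (1/3)·53.125 = 50.875.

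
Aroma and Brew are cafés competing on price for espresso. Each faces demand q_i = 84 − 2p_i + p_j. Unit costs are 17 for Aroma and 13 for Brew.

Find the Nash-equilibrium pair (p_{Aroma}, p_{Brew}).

Aroma's profit: π = (p_{Aroma} − 17)(84 − 2p_{Aroma} + p_{Brew}).
∂π/∂p_{Aroma} = 118 − 4p_{Aroma} + p_{Brew} = 0 ⇒ p_{Aroma} = 29.5 + 0.25p_{Brew}.
Similarly p_{Brew} = 27.5 + 0.25p_{Aroma}.
Solving the two reaction functions simultaneously: (1 − (0.25)(0.25))p_{Aroma} = 29.5 + 0.25·27.5, so 0.9375p_{Aroma} = 36.375 and p_{Aroma} = 38.8.
Then p_{Brew} = 27.5 + 0.25·38.8 = 37.2.

38.8, 37.2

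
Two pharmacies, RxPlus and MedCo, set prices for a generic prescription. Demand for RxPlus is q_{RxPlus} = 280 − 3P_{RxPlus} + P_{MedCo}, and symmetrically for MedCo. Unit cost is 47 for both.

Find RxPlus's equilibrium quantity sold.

111.6

RxPlus's profit: π = (P_{RxPlus} − 47)(280 − 3P_{RxPlus} + P_{MedCo}).
∂π/∂P_{RxPlus} = 421 − 6P_{RxPlus} + P_{MedCo} = 0 ⇒ P_{RxPlus} = 421/6 + (1/6)P_{MedCo}.
By symmetry P_{MedCo} = P_{RxPlus}; substituting into the reaction function, (5/6)P_{RxPlus} = 421/6 and P_{RxPlus} = 84.2.
q_{RxPlus} = 280 − 3·84.2 + 84.2 = 111.6.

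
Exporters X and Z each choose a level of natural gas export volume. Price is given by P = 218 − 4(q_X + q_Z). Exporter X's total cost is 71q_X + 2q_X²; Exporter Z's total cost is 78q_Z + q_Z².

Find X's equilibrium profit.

Exporter X's profit: π = q_X(218 − 4(q_X + q_Z)) − 71q_X − 2q_X².
∂π/∂q_X = 147 − 12q_X − 4q_Z = 0, so q_X = 12.25 − (1/3)q_Z.
For Z: ∂π/∂q_Z = 140 − 10q_Z − 4q_X = 0 ⇒ q_Z = 14 − 0.4q_X.
Plugging q_Z into X's best response: q_X = 12.25 − (1/3)(14 − 0.4q_X) ⇒ (13/15)q_X = 91/12, so q_X = 8.75.
Then q_Z = 14 − 0.4·8.75 = 10.5.
Price P = 218 − 4·19.25 = 141.
X's profit: (141 − 71)·8.75 − 2(8.75)² = 459.375.

459.375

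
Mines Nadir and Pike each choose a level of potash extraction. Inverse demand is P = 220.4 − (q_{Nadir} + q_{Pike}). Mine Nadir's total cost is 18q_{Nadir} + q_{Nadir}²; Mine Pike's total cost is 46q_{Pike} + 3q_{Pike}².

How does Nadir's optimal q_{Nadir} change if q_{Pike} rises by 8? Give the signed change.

Mine Nadir's profit: π = q_{Nadir}(220.4 − (q_{Nadir} + q_{Pike})) − 18q_{Nadir} − q_{Nadir}².
∂π/∂q_{Nadir} = 202.4 − 4q_{Nadir} − q_{Pike} = 0, so q_{Nadir} = 50.6 − 0.25q_{Pike}.
The reaction-function slope is −0.25, so an 8-unit rise in q_{Pike} moves q_{Nadir} by −0.25 × 8 = −2. Nadir's best response falls — the actions are strategic substitutes.

-2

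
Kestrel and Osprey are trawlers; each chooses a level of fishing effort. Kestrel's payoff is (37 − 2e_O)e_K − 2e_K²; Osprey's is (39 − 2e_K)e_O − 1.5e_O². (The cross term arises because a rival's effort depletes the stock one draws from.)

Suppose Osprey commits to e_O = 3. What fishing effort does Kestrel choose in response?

Expanding Kestrel's payoff: 37e_K − 2e_Oe_K − 2e_K².
∂π/∂e_K = 37 − 2e_O − 4e_K = 0, so e_K = 9.25 − 0.5e_O.
At e_O = 3: e_K = 9.25 − 0.5·3 = 7.75.

7.75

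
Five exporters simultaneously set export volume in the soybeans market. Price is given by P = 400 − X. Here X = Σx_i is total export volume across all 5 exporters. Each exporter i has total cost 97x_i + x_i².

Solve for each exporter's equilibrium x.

37.875

A representative exporter's profit is π_i = x_i(400 − X) − 97x_i − x_i², with X = x_i + Σ_{j≠i} x_j.
First-order condition: 303 − 4x_i − Σ_{j≠i} x_j = 0.
In a symmetric equilibrium every exporter chooses the same x, so Σ_{j≠i} x_j = 4x. The condition becomes 303 − 8x = 0, giving x = 303/8 = 37.875.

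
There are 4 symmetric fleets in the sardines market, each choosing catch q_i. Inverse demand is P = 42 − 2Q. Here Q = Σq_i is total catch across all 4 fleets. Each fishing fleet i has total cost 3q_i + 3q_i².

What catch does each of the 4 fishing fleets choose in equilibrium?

A representative fishing fleet's profit is π_i = q_i(42 − 2Q) − 3q_i − 3q_i², with Q = q_i + Σ_{j≠i} q_j.
First-order condition: 39 − 10q_i − 2Σ_{j≠i} q_j = 0.
With identical fishing fleets, set every q_j = q: then 39 − 10q − 6q = 0, i.e. q = 39/16 = 2.4375.

2.4375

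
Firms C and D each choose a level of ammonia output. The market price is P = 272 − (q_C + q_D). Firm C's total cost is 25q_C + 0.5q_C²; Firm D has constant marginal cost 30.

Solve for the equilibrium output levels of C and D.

Firm C's profit: π = q_C(272 − (q_C + q_D)) − 25q_C − 0.5q_C².
∂π/∂q_C = 247 − 3q_C − q_D = 0, so q_C = 247/3 − (1/3)q_D.
For D: ∂π/∂q_D = 242 − 2q_D − q_C = 0 ⇒ q_D = 121 − 0.5q_C.
Solving the two reaction functions simultaneously: (1 − (−1/3)(−0.5))q_C = 247/3 − (1/3)·121, so (5/6)q_C = 42 and q_C = 50.4.
Then q_D = 121 − 0.5·50.4 = 95.8.

50.4, 95.8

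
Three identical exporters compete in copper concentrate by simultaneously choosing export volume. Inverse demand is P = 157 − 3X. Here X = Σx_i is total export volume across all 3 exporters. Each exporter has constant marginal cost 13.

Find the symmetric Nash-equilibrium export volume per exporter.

12

A representative exporter's profit is π_i = x_i(157 − 3X) − 13x_i, with X = x_i + Σ_{j≠i} x_j.
First-order condition: 144 − 6x_i − 3Σ_{j≠i} x_j = 0.
With identical exporters, set every x_j = x: then 144 − 6x − 6x = 0, i.e. x = 144/12 = 12.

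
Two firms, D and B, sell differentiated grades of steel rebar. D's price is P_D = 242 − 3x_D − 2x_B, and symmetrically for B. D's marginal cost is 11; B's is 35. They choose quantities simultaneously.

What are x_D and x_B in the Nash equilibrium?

30.375, 24.375

Firm D's profit: π = x_D(242 − 3x_D − 2x_B) − 11x_D.
∂π/∂x_D = 231 − 6x_D − 2x_B = 0 ⇒ x_D = 38.5 − (1/3)x_B.
Similarly x_B = 34.5 − (1/3)x_D.
Solving the two reaction functions simultaneously: (1 − (−1/3)(−1/3))x_D = 38.5 − (1/3)·34.5, so (8/9)x_D = 27 and x_D = 30.375.
Then x_B = 34.5 − (1/3)·30.375 = 24.375.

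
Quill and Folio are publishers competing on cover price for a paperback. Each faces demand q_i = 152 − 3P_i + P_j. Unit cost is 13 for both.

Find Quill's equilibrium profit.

Quill's profit: π = (P_{Quill} − 13)(152 − 3P_{Quill} + P_{Folio}).
∂π/∂P_{Quill} = 191 − 6P_{Quill} + P_{Folio} = 0 ⇒ P_{Quill} = 191/6 + (1/6)P_{Folio}.
The game is symmetric, so in equilibrium P_{Folio} = P_{Quill}: the reaction function gives (5/6)P_{Quill} = 191/6, hence P_{Quill} = 38.2.
q_{Quill} = 152 − 3·38.2 + 38.2 = 75.6.
Profit = (38.2 − 13)·75.6 = 1905.12.

1905.12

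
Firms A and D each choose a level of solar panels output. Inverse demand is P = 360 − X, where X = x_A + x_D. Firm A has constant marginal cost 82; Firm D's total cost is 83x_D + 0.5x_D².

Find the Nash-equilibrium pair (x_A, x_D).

Firm A's profit: π = x_A(360 − (x_A + x_D)) − 82x_A.
∂π/∂x_A = 278 − 2x_A − x_D = 0, so x_A = 139 − 0.5x_D.
For D: ∂π/∂x_D = 277 − 3x_D − x_A = 0 ⇒ x_D = 277/3 − (1/3)x_A.
Plugging x_D into A's best response: x_A = 139 − 0.5(277/3 − (1/3)x_A) ⇒ (5/6)x_A = 557/6, so x_A = 111.4.
Then x_D = 277/3 − (1/3)·111.4 = 55.2.

111.4, 55.2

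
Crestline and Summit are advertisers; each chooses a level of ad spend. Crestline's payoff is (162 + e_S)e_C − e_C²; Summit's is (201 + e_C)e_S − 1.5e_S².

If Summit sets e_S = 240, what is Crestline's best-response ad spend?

201

Expanding Crestline's payoff: 162e_C + e_Se_C − e_C².
∂π/∂e_C = 162 + e_S − 2e_C = 0, so e_C = 81 + 0.5e_S.
At e_S = 240: e_C = 81 + 0.5·240 = 201.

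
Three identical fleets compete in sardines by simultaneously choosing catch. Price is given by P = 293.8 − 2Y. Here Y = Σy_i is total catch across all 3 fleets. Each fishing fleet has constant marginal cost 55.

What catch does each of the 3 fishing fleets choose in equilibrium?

29.85

A representative fishing fleet's profit is π_i = y_i(293.8 − 2Y) − 55y_i, with Y = y_i + Σ_{j≠i} y_j.
First-order condition: 238.8 − 4y_i − 2Σ_{j≠i} y_j = 0.
Imposing symmetry (y_j = y for all j) turns Σ_{j≠i} y_j into 2y, so 238.8 = 8y and y = 29.85.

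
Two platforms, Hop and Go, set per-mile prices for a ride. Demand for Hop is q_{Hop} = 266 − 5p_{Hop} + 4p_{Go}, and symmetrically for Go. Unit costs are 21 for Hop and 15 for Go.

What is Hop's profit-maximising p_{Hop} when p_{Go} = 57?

59.9

Hop's profit: π = (p_{Hop} − 21)(266 − 5p_{Hop} + 4p_{Go}).
∂π/∂p_{Hop} = 371 − 10p_{Hop} + 4p_{Go} = 0 ⇒ p_{Hop} = 37.1 + 0.4p_{Go}.
At p_{Go} = 57: p_{Hop} = 37.1 + 0.4·57 = 59.9.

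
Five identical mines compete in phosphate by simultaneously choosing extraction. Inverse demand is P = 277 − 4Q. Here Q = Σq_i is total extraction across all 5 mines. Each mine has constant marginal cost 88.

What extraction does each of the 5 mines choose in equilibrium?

7.875

A representative mine's profit is π_i = q_i(277 − 4Q) − 88q_i, with Q = q_i + Σ_{j≠i} q_j.
First-order condition: 189 − 8q_i − 4Σ_{j≠i} q_j = 0.
Imposing symmetry (q_j = q for all j) turns Σ_{j≠i} q_j into 4q, so 189 = 24q and q = 7.875.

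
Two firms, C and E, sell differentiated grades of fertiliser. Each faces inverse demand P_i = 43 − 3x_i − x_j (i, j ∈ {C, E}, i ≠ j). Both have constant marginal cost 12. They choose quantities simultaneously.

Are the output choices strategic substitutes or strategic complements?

strategic substitutes

Firm C's profit: π = x_C(43 − 3x_C − x_E) − 12x_C.
∂π/∂x_C = 31 − 6x_C − x_E = 0 ⇒ x_C = 31/6 − (1/6)x_E.
The best-response slope dx_C/dx_E = −1/6 < 0: the reaction function is downward-sloping, so the choices are strategic substitutes.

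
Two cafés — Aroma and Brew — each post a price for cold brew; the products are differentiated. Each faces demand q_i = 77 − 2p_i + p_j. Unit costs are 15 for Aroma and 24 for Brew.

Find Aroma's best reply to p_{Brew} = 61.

42

Aroma's profit: π = (p_{Aroma} − 15)(77 − 2p_{Aroma} + p_{Brew}).
∂π/∂p_{Aroma} = 107 − 4p_{Aroma} + p_{Brew} = 0 ⇒ p_{Aroma} = 26.75 + 0.25p_{Brew}.
At p_{Brew} = 61: p_{Aroma} = 26.75 + 0.25·61 = 42.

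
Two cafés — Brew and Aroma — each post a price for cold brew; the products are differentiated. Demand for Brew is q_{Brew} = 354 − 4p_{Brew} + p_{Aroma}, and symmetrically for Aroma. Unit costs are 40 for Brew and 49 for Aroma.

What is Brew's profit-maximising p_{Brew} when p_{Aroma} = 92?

75.75

Brew's profit: π = (p_{Brew} − 40)(354 − 4p_{Brew} + p_{Aroma}).
∂π/∂p_{Brew} = 514 − 8p_{Brew} + p_{Aroma} = 0 ⇒ p_{Brew} = 64.25 + 0.125p_{Aroma}.
At p_{Aroma} = 92: p_{Brew} = 64.25 + 0.125·92 = 75.75.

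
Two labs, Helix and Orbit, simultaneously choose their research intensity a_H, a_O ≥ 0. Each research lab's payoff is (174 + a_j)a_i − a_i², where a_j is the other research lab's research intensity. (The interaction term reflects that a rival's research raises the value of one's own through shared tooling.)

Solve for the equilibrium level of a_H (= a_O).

174

Helix's payoff is (174 + a_O)a_H − a_H².
∂π/∂a_H = 174 + a_O − 2a_H = 0, so a_H = 87 + 0.5a_O.
The game is symmetric, so in equilibrium a_O = a_H: the reaction function gives 0.5a_H = 87, hence a_H = 174.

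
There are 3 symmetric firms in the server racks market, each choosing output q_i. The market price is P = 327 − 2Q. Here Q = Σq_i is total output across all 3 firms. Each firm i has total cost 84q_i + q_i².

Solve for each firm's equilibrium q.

A representative firm's profit is π_i = q_i(327 − 2Q) − 84q_i − q_i², with Q = q_i + Σ_{j≠i} q_j.
First-order condition: 243 − 6q_i − 2Σ_{j≠i} q_j = 0.
Imposing symmetry (q_j = q for all j) turns Σ_{j≠i} q_j into 2q, so 243 = 10q and q = 24.3.

24.3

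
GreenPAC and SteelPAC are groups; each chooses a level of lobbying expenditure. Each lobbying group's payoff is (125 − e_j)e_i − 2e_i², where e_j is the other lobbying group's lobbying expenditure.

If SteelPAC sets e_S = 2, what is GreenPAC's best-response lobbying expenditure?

30.75

GreenPAC's payoff is (125 − e_S)e_G − 2e_G².
∂π/∂e_G = 125 − e_S − 4e_G = 0, so e_G = 31.25 − 0.25e_S.
At e_S = 2: e_G = 31.25 − 0.25·2 = 30.75.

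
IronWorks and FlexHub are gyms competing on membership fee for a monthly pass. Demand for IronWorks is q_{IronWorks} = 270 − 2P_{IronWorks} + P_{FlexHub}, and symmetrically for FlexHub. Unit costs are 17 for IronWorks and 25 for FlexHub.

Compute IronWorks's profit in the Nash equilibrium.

14586.32

IronWorks's profit: π = (P_{IronWorks} − 17)(270 − 2P_{IronWorks} + P_{FlexHub}).
∂π/∂P_{IronWorks} = 304 − 4P_{IronWorks} + P_{FlexHub} = 0 ⇒ P_{IronWorks} = 76 + 0.25P_{FlexHub}.
Similarly P_{FlexHub} = 80 + 0.25P_{IronWorks}.
Solving the two reaction functions simultaneously: (1 − (0.25)(0.25))P_{IronWorks} = 76 + 0.25·80, so 0.9375P_{IronWorks} = 96 and P_{IronWorks} = 102.4.
Then P_{FlexHub} = 80 + 0.25·102.4 = 105.6.
q_{IronWorks} = 270 − 2·102.4 + 105.6 = 170.8.
Profit = (102.4 − 17)·170.8 = 14586.32.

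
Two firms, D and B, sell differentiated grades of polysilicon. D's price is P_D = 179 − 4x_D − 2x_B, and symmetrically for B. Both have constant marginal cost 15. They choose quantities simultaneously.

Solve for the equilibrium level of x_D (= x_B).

16.4

Firm D's profit: π = x_D(179 − 4x_D − 2x_B) − 15x_D.
∂π/∂x_D = 164 − 8x_D − 2x_B = 0 ⇒ x_D = 20.5 − 0.25x_B.
The game is symmetric, so in equilibrium x_B = x_D: the reaction function gives 1.25x_D = 20.5, hence x_D = 16.4.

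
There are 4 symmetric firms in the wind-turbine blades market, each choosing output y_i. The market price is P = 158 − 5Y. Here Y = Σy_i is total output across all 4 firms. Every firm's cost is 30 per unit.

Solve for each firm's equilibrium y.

5.12

A representative firm's profit is π_i = y_i(158 − 5Y) − 30y_i, with Y = y_i + Σ_{j≠i} y_j.
First-order condition: 128 − 10y_i − 5Σ_{j≠i} y_j = 0.
With identical firms, set every y_j = y: then 128 − 10y − 15y = 0, i.e. y = 128/25 = 5.12.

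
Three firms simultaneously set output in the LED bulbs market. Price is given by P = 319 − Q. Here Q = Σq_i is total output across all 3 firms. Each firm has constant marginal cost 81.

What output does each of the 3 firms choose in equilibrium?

A representative firm's profit is π_i = q_i(319 − Q) − 81q_i, with Q = q_i + Σ_{j≠i} q_j.
First-order condition: 238 − 2q_i − Σ_{j≠i} q_j = 0.
In a symmetric equilibrium every firm chooses the same q, so Σ_{j≠i} q_j = 2q. The condition becomes 238 − 4q = 0, giving q = 238/4 = 59.5.

59.5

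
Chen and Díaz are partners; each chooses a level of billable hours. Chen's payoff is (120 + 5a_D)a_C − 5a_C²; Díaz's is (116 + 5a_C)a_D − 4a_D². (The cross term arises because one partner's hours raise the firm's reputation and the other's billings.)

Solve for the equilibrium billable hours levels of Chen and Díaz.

Expanding Chen's payoff: 120a_C + 5a_Da_C − 5a_C².
∂π/∂a_C = 120 + 5a_D − 10a_C = 0, so a_C = 12 + 0.5a_D.
Likewise for Díaz: a_D = 14.5 + 0.625a_C.
Solving the two reaction functions simultaneously: (1 − (0.5)(0.625))a_C = 12 + 0.5·14.5, so 0.6875a_C = 19.25 and a_C = 28.
Then a_D = 14.5 + 0.625·28 = 32.

28, 32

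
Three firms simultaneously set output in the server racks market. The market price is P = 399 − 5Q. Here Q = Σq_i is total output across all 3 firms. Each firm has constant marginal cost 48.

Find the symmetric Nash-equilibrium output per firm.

A representative firm's profit is π_i = q_i(399 − 5Q) − 48q_i, with Q = q_i + Σ_{j≠i} q_j.
First-order condition: 351 − 10q_i − 5Σ_{j≠i} q_j = 0.
Imposing symmetry (q_j = q for all j) turns Σ_{j≠i} q_j into 2q, so 351 = 20q and q = 17.55.

17.55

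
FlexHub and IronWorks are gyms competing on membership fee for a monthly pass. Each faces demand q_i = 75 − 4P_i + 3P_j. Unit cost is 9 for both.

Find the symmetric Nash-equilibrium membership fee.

FlexHub's profit: π = (P_{FlexHub} − 9)(75 − 4P_{FlexHub} + 3P_{IronWorks}).
∂π/∂P_{FlexHub} = 111 − 8P_{FlexHub} + 3P_{IronWorks} = 0 ⇒ P_{FlexHub} = 13.875 + 0.375P_{IronWorks}.
The game is symmetric, so in equilibrium P_{IronWorks} = P_{FlexHub}: the reaction function gives 0.625P_{FlexHub} = 13.875, hence P_{FlexHub} = 22.2.

22.2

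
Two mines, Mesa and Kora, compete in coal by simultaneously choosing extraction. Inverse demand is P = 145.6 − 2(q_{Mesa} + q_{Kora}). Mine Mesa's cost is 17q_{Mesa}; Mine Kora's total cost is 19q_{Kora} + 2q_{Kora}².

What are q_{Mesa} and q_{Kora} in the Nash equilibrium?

27.7, 8.9

Mine Mesa's profit: π = q_{Mesa}(145.6 − 2(q_{Mesa} + q_{Kora})) − 17q_{Mesa}.
∂π/∂q_{Mesa} = 128.6 − 4q_{Mesa} − 2q_{Kora} = 0, so q_{Mesa} = 32.15 − 0.5q_{Kora}.
For Kora: ∂π/∂q_{Kora} = 126.6 − 8q_{Kora} − 2q_{Mesa} = 0 ⇒ q_{Kora} = 15.825 − 0.25q_{Mesa}.
Solving the two reaction functions simultaneously: (1 − (−0.5)(−0.25))q_{Mesa} = 32.15 − 0.5·15.825, so 0.875q_{Mesa} = 24.2375 and q_{Mesa} = 27.7.
Then q_{Kora} = 15.825 − 0.25·27.7 = 8.9.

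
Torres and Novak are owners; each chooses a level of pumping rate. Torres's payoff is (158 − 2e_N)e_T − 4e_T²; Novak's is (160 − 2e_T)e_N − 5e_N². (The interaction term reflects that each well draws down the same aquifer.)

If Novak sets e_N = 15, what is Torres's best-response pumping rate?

16

Expanding Torres's payoff: 158e_T − 2e_Ne_T − 4e_T².
∂π/∂e_T = 158 − 2e_N − 8e_T = 0, so e_T = 19.75 − 0.25e_N.
At e_N = 15: e_T = 19.75 − 0.25·15 = 16.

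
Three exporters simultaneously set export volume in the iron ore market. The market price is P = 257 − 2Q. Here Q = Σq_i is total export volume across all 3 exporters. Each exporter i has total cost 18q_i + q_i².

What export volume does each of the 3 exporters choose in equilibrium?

A representative exporter's profit is π_i = q_i(257 − 2Q) − 18q_i − q_i², with Q = q_i + Σ_{j≠i} q_j.
First-order condition: 239 − 6q_i − 2Σ_{j≠i} q_j = 0.
With identical exporters, set every q_j = q: then 239 − 6q − 4q = 0, i.e. q = 239/10 = 23.9.

23.9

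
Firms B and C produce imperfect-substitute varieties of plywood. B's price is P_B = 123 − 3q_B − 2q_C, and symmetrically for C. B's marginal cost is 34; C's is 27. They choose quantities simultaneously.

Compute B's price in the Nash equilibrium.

Firm B's profit: π = q_B(123 − 3q_B − 2q_C) − 34q_B.
∂π/∂q_B = 89 − 6q_B − 2q_C = 0 ⇒ q_B = 89/6 − (1/3)q_C.
Similarly q_C = 16 − (1/3)q_B.
Substituting the second reaction function into the first: q_B = 89/6 − (1/3)(16 − (1/3)q_B), which gives (8/9)q_B = 9.5 ⇒ q_B = 10.6875.
Then q_C = 16 − (1/3)·10.6875 = 12.4375.
P_B = 123 − 3·10.6875 − 2·12.4375 = 66.0625.

66.0625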